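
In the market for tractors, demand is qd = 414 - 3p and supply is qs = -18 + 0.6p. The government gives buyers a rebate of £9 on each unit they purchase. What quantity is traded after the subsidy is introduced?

Pre-subsidy: 414 - 3p = -18 + 0.6p gives p* = 120, q* = 54.
With the rebate, buyers effectively pay pb = ps − 9, where ps is the price sellers receive.
Demand in terms of ps becomes qd = 414 − 3(ps − 9) = 441 - 3ps. Setting this equal to supply: 441 - 3ps = -18 + 0.6ps, so ps = 127.5.
Buyers pay pb = 127.5 − 9 = 118.5; q' = -18 + 0.6·127.5 = 58.5.

q' = 58.5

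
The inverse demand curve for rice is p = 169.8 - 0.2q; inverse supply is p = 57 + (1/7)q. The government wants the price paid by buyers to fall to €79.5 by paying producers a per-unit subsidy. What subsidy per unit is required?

At a buyer price of 79.5, quantity demanded is 849 − 5·79.5 = 451.5.
Sellers supply 451.5 only when they receive ps = 57 + (1/7)·451.5 = 121.5.
s = ps − pb = 121.5 − 79.5 = 42.

Required subsidy s = €42 per unit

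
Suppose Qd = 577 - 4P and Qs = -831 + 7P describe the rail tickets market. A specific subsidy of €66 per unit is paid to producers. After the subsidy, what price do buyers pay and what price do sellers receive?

Pre-subsidy: 577 - 4P = -831 + 7P gives P* = 128, Q* = 65.
With the subsidy, sellers receive Ps = Pb + 66 for each unit, where Pb is the price buyers pay.
Supply in terms of Pb becomes Qs = -831 + 7(Pb + 66) = -369 + 7Pb. Setting this equal to demand: 577 - 4Pb = -369 + 7Pb, so Pb = 86.
Sellers receive Ps = 86 + 66 = 152; Q' = 577 − 4·86 = 233.

Buyers pay €86; sellers receive €152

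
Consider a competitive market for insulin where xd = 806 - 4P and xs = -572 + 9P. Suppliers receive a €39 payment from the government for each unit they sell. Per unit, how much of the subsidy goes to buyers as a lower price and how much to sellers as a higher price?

Buyers gain €27 per unit; sellers gain €12 per unit

Pre-subsidy: 806 - 4P = -572 + 9P gives P* = 106, x* = 382.
With the subsidy, sellers receive Ps = Pb + 39 for each unit, where Pb is the price buyers pay.
Supply in terms of Pb becomes xs = -572 + 9(Pb + 39) = -221 + 9Pb. Setting this equal to demand: 806 - 4Pb = -221 + 9Pb, so Pb = 79.
Sellers receive Ps = 79 + 39 = 118; x' = 806 − 4·79 = 490.
Buyers' price falls by P* − Pb = 106 − 79 = 27; sellers' price rises by Ps − P* = 118 − 106 = 12.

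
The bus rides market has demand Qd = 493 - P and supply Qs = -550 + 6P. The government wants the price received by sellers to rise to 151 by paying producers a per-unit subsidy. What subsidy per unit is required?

Required subsidy s = 14 per unit

At a seller price of 151, quantity supplied is -550 + 6·151 = 356.
Buyers absorb 356 only when they pay Pb with 493 − 1·Pb = 356, i.e. Pb = 137.
s = Ps − Pb = 151 − 137 = 14.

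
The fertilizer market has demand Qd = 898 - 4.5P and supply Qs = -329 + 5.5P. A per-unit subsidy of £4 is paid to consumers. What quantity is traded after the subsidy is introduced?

Q' = 355.75

Pre-subsidy: 898 - 4.5P = -329 + 5.5P gives P* = 122.7, Q* = 345.85.
With the rebate, buyers effectively pay Pb = Ps − 4, where Ps is the price sellers receive.
Demand in terms of Ps becomes Qd = 898 − 4.5(Ps − 4) = 916 - 4.5Ps. Setting this equal to supply: 916 - 4.5Ps = -329 + 5.5Ps, so Ps = 124.5.
Buyers pay Pb = 124.5 − 4 = 120.5; Q' = -329 + 5.5·124.5 = 355.75.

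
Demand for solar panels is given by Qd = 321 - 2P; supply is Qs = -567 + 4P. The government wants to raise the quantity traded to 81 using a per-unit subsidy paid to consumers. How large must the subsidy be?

At Q = 81, invert demand for the buyer price: Pb = (321 − 81)/2 = 120; invert supply for the seller price: Ps = (81 − (-567))/4 = 162.
The subsidy must fill the gap: s = Ps − Pb = 162 − 120 = 42.

Required subsidy s = 42 per unit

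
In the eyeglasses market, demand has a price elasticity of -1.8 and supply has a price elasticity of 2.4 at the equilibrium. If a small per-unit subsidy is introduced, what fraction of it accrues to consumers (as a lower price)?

Consumer share = 4/7

For a small subsidy around the equilibrium, the benefit split depends on the relative slopes, which at a point are proportional to the elasticities.
Buyer share = εs/(εs + |εd|) = 2.4/(2.4 + 1.8) = 4/7; seller share = |εd|/(εs + |εd|) = 3/7.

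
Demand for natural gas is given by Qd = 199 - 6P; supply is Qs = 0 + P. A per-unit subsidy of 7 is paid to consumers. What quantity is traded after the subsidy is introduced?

Q' = 241/7

Pre-subsidy: 199 - 6P = 0 + P gives P* = 199/7, Q* = 199/7.
With the rebate, buyers effectively pay Pb = Ps − 7, where Ps is the price sellers receive.
Demand in terms of Ps becomes Qd = 199 − 6(Ps − 7) = 241 - 6Ps. Setting this equal to supply: 241 - 6Ps = 0 + Ps, so Ps = 241/7.
Buyers pay Pb = 241/7 − 7 = 192/7; Q' = 0 + 1·(241/7) = 241/7.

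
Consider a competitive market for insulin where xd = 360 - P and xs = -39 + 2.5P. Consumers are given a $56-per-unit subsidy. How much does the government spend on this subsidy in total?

Pre-subsidy: 360 - P = -39 + 2.5P gives P* = 114, x* = 246.
With the rebate, buyers effectively pay Pb = Ps − 56, where Ps is the price sellers receive.
Demand in terms of Ps becomes xd = 360 − 1(Ps − 56) = 416 - Ps. Setting this equal to supply: 416 - Ps = -39 + 2.5Ps, so Ps = 130.
Buyers pay Pb = 130 − 56 = 74; x' = -39 + 2.5·130 = 286.
Government outlay = subsidy × quantity = 56 × 286 = 16016.

Government cost = $16016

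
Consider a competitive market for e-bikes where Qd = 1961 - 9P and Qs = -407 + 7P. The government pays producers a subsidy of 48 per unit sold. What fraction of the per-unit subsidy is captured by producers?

Producer share = 0.5625

Pre-subsidy: 1961 - 9P = -407 + 7P gives P* = 148, Q* = 629.
With the subsidy, sellers receive Ps = Pb + 48 for each unit, where Pb is the price buyers pay.
Supply in terms of Pb becomes Qs = -407 + 7(Pb + 48) = -71 + 7Pb. Setting this equal to demand: 1961 - 9Pb = -71 + 7Pb, so Pb = 127.
Sellers receive Ps = 127 + 48 = 175; Q' = 1961 − 9·127 = 818.
Buyers' price falls by P* − Pb = 148 − 127 = 21; sellers' price rises by Ps − P* = 175 − 148 = 27.
So producers capture 27/48 = 0.5625 of each unit of subsidy.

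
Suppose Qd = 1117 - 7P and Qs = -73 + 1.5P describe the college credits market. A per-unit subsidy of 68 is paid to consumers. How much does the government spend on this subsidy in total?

Government cost = 15028

Pre-subsidy: 1117 - 7P = -73 + 1.5P gives P* = 140, Q* = 137.
With the rebate, buyers effectively pay Pb = Ps − 68, where Ps is the price sellers receive.
Demand in terms of Ps becomes Qd = 1117 − 7(Ps − 68) = 1593 - 7Ps. Setting this equal to supply: 1593 - 7Ps = -73 + 1.5Ps, so Ps = 196.
Buyers pay Pb = 196 − 68 = 128; Q' = -73 + 1.5·196 = 221.
Government outlay = subsidy × quantity = 68 × 221 = 15028.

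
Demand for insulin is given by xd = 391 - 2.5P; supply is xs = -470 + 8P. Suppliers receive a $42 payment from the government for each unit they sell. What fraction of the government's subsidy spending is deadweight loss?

Pre-subsidy: 391 - 2.5P = -470 + 8P gives P* = 82, x* = 186.
With the subsidy, sellers receive Ps = Pb + 42 for each unit, where Pb is the price buyers pay.
Supply in terms of Pb becomes xs = -470 + 8(Pb + 42) = -134 + 8Pb. Setting this equal to demand: 391 - 2.5Pb = -134 + 8Pb, so Pb = 50.
Sellers receive Ps = 50 + 42 = 92; x' = 391 − 2.5·50 = 266.
ΔCS = ½(186 + 266)(82 − 50) = 7232; ΔPS = ½(186 + 266)(92 − 82) = 2260.
Government spending = 42 × 266 = 11172.
DWL = ½ × 42 × (266 − 186) = 1680; fraction = 1680 / 11172 = 20/133.

DWL / government spending = 20/133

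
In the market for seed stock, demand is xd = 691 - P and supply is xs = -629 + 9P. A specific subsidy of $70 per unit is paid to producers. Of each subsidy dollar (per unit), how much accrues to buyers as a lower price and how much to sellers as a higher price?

Buyers gain $63 per unit; sellers gain $7 per unit

Pre-subsidy: 691 - P = -629 + 9P gives P* = 132, x* = 559.
With the subsidy, sellers receive Ps = Pb + 70 for each unit, where Pb is the price buyers pay.
Supply in terms of Pb becomes xs = -629 + 9(Pb + 70) = 1 + 9Pb. Setting this equal to demand: 691 - Pb = 1 + 9Pb, so Pb = 69.
Sellers receive Ps = 69 + 70 = 139; x' = 691 − 1·69 = 622.
Buyers' price falls by P* − Pb = 132 − 69 = 63; sellers' price rises by Ps − P* = 139 − 132 = 7.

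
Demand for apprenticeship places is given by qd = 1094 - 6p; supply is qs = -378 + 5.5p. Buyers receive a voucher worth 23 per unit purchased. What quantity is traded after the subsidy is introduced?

Pre-subsidy: 1094 - 6p = -378 + 5.5p gives p* = 128, q* = 326.
With the rebate, buyers effectively pay pb = ps − 23, where ps is the price sellers receive.
Demand in terms of ps becomes qd = 1094 − 6(ps − 23) = 1232 - 6ps. Setting this equal to supply: 1232 - 6ps = -378 + 5.5ps, so ps = 140.
Buyers pay pb = 140 − 23 = 117; q' = -378 + 5.5·140 = 392.

q' = 392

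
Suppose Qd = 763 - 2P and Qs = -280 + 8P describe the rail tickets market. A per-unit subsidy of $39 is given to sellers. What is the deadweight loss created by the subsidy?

Pre-subsidy: 763 - 2P = -280 + 8P gives P* = 104.3, Q* = 554.4.
With the subsidy, sellers receive Ps = Pb + 39 for each unit, where Pb is the price buyers pay.
Supply in terms of Pb becomes Qs = -280 + 8(Pb + 39) = 32 + 8Pb. Setting this equal to demand: 763 - 2Pb = 32 + 8Pb, so Pb = 73.1.
Sellers receive Ps = 73.1 + 39 = 112.1; Q' = 763 − 2·73.1 = 616.8.
The subsidy expands output by 616.8 − 554.4 = 62.4 past the efficient level; on those units the gap between marginal cost and willingness to pay runs from 0 up to 39.
DWL = ½ × 39 × 62.4 = 1216.8.

Deadweight loss = $1216.8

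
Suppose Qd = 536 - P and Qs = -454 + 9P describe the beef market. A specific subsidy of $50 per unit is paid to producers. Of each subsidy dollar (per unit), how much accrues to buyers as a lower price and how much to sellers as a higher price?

Buyers gain $45 per unit; sellers gain $5 per unit

Pre-subsidy: 536 - P = -454 + 9P gives P* = 99, Q* = 437.
With the subsidy, sellers receive Ps = Pb + 50 for each unit, where Pb is the price buyers pay.
Supply in terms of Pb becomes Qs = -454 + 9(Pb + 50) = -4 + 9Pb. Setting this equal to demand: 536 - Pb = -4 + 9Pb, so Pb = 54.
Sellers receive Ps = 54 + 50 = 104; Q' = 536 − 1·54 = 482.
Buyers' price falls by P* − Pb = 99 − 54 = 45; sellers' price rises by Ps − P* = 104 − 99 = 5.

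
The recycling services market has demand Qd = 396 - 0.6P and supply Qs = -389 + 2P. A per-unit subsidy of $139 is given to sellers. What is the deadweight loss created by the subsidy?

Pre-subsidy: 396 - 0.6P = -389 + 2P gives P* = 3925/13, Q* = 2793/13.
With the subsidy, sellers receive Ps = Pb + 139 for each unit, where Pb is the price buyers pay.
Supply in terms of Pb becomes Qs = -389 + 2(Pb + 139) = -111 + 2Pb. Setting this equal to demand: 396 - 0.6Pb = -111 + 2Pb, so Pb = 195.
Sellers receive Ps = 195 + 139 = 334; Q' = 396 − 0.6·195 = 279.
The subsidy expands output by 279 − 2793/13 = 834/13 past the efficient level; on those units the gap between marginal cost and willingness to pay runs from 0 up to 139.
DWL = ½ × 139 × 834/13 = 57963/13.

Deadweight loss = 57963/13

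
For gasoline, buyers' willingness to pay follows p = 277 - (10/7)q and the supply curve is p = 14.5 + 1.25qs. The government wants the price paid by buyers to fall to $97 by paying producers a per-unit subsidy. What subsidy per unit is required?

At a buyer price of 97, quantity demanded is 193.9 − 0.7·97 = 126.
Sellers supply 126 only when they receive ps = 14.5 + 1.25·126 = 172.
s = ps − pb = 172 − 97 = 75.

Required subsidy s = $75 per unit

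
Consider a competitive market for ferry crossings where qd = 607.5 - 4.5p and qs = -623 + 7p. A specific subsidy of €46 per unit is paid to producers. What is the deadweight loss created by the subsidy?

Deadweight loss = €2898

Pre-subsidy: 607.5 - 4.5p = -623 + 7p gives p* = 107, q* = 126.
With the subsidy, sellers receive ps = pb + 46 for each unit, where pb is the price buyers pay.
Supply in terms of pb becomes qs = -623 + 7(pb + 46) = -301 + 7pb. Setting this equal to demand: 607.5 - 4.5pb = -301 + 7pb, so pb = 79.
Sellers receive ps = 79 + 46 = 125; q' = 607.5 − 4.5·79 = 252.
The subsidy expands output by 252 − 126 = 126 past the efficient level; on those units the gap between marginal cost and willingness to pay runs from 0 up to 46.
DWL = ½ × 46 × 126 = 2898.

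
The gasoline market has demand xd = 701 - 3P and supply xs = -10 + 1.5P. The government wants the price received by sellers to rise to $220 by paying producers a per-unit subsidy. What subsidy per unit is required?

Required subsidy s = $93 per unit

At a seller price of 220, quantity supplied is -10 + 1.5·220 = 320.
Buyers absorb 320 only when they pay Pb with 701 − 3·Pb = 320, i.e. Pb = 127.
s = Ps − Pb = 220 − 127 = 93.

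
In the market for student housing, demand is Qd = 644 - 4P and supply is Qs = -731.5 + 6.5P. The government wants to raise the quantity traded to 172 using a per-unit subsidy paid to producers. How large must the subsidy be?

At Q = 172, invert demand for the buyer price: Pb = (644 − 172)/4 = 118; invert supply for the seller price: Ps = (172 − (-731.5))/6.5 = 139.
The subsidy must fill the gap: s = Ps − Pb = 139 − 118 = 21.

Required subsidy s = 21 per unit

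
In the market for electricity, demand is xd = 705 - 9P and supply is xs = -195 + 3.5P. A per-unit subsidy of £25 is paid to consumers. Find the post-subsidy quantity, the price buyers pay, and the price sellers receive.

x' = 120; buyers pay £65; sellers receive £90

Pre-subsidy: 705 - 9P = -195 + 3.5P gives P* = 72, x* = 57.
With the rebate, buyers effectively pay Pb = Ps − 25, where Ps is the price sellers receive.
Demand in terms of Ps becomes xd = 705 − 9(Ps − 25) = 930 - 9Ps. Setting this equal to supply: 930 - 9Ps = -195 + 3.5Ps, so Ps = 90.
Buyers pay Pb = 90 − 25 = 65; x' = -195 + 3.5·90 = 120.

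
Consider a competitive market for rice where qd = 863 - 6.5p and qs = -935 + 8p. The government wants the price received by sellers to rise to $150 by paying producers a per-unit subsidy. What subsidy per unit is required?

At a seller price of 150, quantity supplied is -935 + 8·150 = 265.
Buyers absorb 265 only when they pay pb with 863 − 6.5·pb = 265, i.e. pb = 92.
s = ps − pb = 150 − 92 = 58.

Required subsidy s = $58 per unit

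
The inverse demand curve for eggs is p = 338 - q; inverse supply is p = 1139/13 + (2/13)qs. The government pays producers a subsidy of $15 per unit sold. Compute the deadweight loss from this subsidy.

Pre-subsidy: 338 - q = 1139/13 + (2/13)q gives q* = 217 and p* = 121.
With the subsidy, sellers receive ps = pb + 15 for each unit, where pb is the price buyers pay.
On the curves, pb = 338 - q and ps = 1139/13 + (2/13)q; the wedge ps − pb = 15 gives 1139/13 + (2/13)q − (338 - q) = 15, so q' = 230.
Then pb = 338 − 1·230 = 108 and ps = 1139/13 + (2/13)·230 = 123.
The subsidy expands output by 230 − 217 = 13 past the efficient level; on those units the gap between marginal cost and willingness to pay runs from 0 up to 15.
DWL = ½ × 15 × 13 = 97.5.

Deadweight loss = $97.5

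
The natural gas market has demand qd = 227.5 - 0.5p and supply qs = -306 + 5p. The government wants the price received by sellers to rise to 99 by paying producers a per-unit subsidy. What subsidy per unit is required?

Required subsidy s = 22 per unit

At a seller price of 99, quantity supplied is -306 + 5·99 = 189.
Buyers absorb 189 only when they pay pb with 227.5 − 0.5·pb = 189, i.e. pb = 77.
s = ps − pb = 99 − 77 = 22.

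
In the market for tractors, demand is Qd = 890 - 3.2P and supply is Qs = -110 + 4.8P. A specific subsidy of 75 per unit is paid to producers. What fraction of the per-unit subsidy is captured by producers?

Pre-subsidy: 890 - 3.2P = -110 + 4.8P gives P* = 125, Q* = 490.
With the subsidy, sellers receive Ps = Pb + 75 for each unit, where Pb is the price buyers pay.
Supply in terms of Pb becomes Qs = -110 + 4.8(Pb + 75) = 250 + 4.8Pb. Setting this equal to demand: 890 - 3.2Pb = 250 + 4.8Pb, so Pb = 80.
Sellers receive Ps = 80 + 75 = 155; Q' = 890 − 3.2·80 = 634.
Buyers' price falls by P* − Pb = 125 − 80 = 45; sellers' price rises by Ps − P* = 155 − 125 = 30.
So producers capture 30/75 = 0.4 of each unit of subsidy.

Producer share = 0.4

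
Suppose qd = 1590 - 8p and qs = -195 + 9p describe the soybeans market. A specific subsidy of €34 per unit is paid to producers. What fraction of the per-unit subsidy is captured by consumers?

Consumer share = 9/17

Pre-subsidy: 1590 - 8p = -195 + 9p gives p* = 105, q* = 750.
With the subsidy, sellers receive ps = pb + 34 for each unit, where pb is the price buyers pay.
Supply in terms of pb becomes qs = -195 + 9(pb + 34) = 111 + 9pb. Setting this equal to demand: 1590 - 8pb = 111 + 9pb, so pb = 87.
Sellers receive ps = 87 + 34 = 121; q' = 1590 − 8·87 = 894.
Buyers' price falls by p* − pb = 105 − 87 = 18; sellers' price rises by ps − p* = 121 − 105 = 16.
So consumers capture 18/34 = 9/17 of each unit of subsidy.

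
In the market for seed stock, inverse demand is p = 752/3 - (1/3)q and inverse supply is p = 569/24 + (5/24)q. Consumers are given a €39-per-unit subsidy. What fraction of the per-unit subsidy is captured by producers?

Pre-subsidy: 752/3 - (1/3)q = 569/24 + (5/24)q gives q* = 419 and p* = 111.
With the rebate, buyers effectively pay pb = ps − 39, where ps is the price sellers receive.
On the curves, pb = 752/3 - (1/3)q and ps = 569/24 + (5/24)q; the wedge ps − pb = 39 gives 569/24 + (5/24)q − (752/3 - (1/3)q) = 39, so q' = 491.
Then pb = 752/3 − (1/3)·491 = 87 and ps = 569/24 + (5/24)·491 = 126.
Buyers' price falls by p* − pb = 111 − 87 = 24; sellers' price rises by ps − p* = 126 − 111 = 15.
So producers capture 15/39 = 5/13 of each unit of subsidy.

Producer share = 5/13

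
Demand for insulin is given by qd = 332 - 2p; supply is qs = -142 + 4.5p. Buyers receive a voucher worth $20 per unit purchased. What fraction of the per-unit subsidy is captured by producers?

Producer share = 4/13

Pre-subsidy: 332 - 2p = -142 + 4.5p gives p* = 948/13, q* = 2420/13.
With the rebate, buyers effectively pay pb = ps − 20, where ps is the price sellers receive.
Demand in terms of ps becomes qd = 332 − 2(ps − 20) = 372 - 2ps. Setting this equal to supply: 372 - 2ps = -142 + 4.5ps, so ps = 1028/13.
Buyers pay pb = 1028/13 − 20 = 768/13; q' = -142 + 4.5·(1028/13) = 2780/13.
Buyers' price falls by p* − pb = 948/13 − 768/13 = 180/13; sellers' price rises by ps − p* = 1028/13 − 948/13 = 80/13.
So producers capture (80/13)/20 = 4/13 of each unit of subsidy.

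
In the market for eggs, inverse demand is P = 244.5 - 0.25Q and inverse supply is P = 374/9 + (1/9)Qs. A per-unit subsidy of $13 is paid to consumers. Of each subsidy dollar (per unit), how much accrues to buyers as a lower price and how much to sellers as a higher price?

Pre-subsidy: 244.5 - 0.25Q = 374/9 + (1/9)Q gives Q* = 562 and P* = 104.
With the rebate, buyers effectively pay Pb = Ps − 13, where Ps is the price sellers receive.
On the curves, Pb = 244.5 - 0.25Q and Ps = 374/9 + (1/9)Q; the wedge Ps − Pb = 13 gives 374/9 + (1/9)Q − (244.5 - 0.25Q) = 13, so Q' = 598.
Then Pb = 244.5 − 0.25·598 = 95 and Ps = 374/9 + (1/9)·598 = 108.
Buyers' price falls by P* − Pb = 104 − 95 = 9; sellers' price rises by Ps − P* = 108 − 104 = 4.

Buyers gain $9 per unit; sellers gain $4 per unit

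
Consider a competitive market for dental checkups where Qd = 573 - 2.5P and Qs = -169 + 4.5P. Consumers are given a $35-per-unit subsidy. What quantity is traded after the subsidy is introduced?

Pre-subsidy: 573 - 2.5P = -169 + 4.5P gives P* = 106, Q* = 308.
With the rebate, buyers effectively pay Pb = Ps − 35, where Ps is the price sellers receive.
Demand in terms of Ps becomes Qd = 573 − 2.5(Ps − 35) = 660.5 - 2.5Ps. Setting this equal to supply: 660.5 - 2.5Ps = -169 + 4.5Ps, so Ps = 118.5.
Buyers pay Pb = 118.5 − 35 = 83.5; Q' = -169 + 4.5·118.5 = 364.25.

Q' = 364.25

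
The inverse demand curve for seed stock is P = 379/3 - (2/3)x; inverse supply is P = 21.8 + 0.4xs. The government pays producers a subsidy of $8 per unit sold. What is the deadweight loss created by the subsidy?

Pre-subsidy: 379/3 - (2/3)x = 21.8 + 0.4x gives x* = 98 and P* = 61.
With the subsidy, sellers receive Ps = Pb + 8 for each unit, where Pb is the price buyers pay.
On the curves, Pb = 379/3 - (2/3)x and Ps = 21.8 + 0.4x; the wedge Ps − Pb = 8 gives 21.8 + 0.4x − (379/3 - (2/3)x) = 8, so x' = 105.5.
Then Pb = 379/3 − (2/3)·105.5 = 56 and Ps = 21.8 + 0.4·105.5 = 64.
The subsidy expands output by 105.5 − 98 = 7.5 past the efficient level; on those units the gap between marginal cost and willingness to pay runs from 0 up to 8.
DWL = ½ × 8 × 7.5 = 30.

Deadweight loss = $30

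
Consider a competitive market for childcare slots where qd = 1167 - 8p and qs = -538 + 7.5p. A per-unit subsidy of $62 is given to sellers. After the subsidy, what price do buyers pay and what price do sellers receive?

Pre-subsidy: 1167 - 8p = -538 + 7.5p gives p* = 110, q* = 287.
With the subsidy, sellers receive ps = pb + 62 for each unit, where pb is the price buyers pay.
Supply in terms of pb becomes qs = -538 + 7.5(pb + 62) = -73 + 7.5pb. Setting this equal to demand: 1167 - 8pb = -73 + 7.5pb, so pb = 80.
Sellers receive ps = 80 + 62 = 142; q' = 1167 − 8·80 = 527.

Buyers pay $80; sellers receive $142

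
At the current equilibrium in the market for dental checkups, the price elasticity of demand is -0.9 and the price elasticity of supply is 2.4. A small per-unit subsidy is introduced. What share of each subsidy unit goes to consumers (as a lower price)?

Consumer share = 8/11

For a small subsidy around the equilibrium, the benefit split depends on the relative slopes, which at a point are proportional to the elasticities.
Buyer share = εs/(εs + |εd|) = 2.4/(2.4 + 0.9) = 8/11; seller share = |εd|/(εs + |εd|) = 3/11.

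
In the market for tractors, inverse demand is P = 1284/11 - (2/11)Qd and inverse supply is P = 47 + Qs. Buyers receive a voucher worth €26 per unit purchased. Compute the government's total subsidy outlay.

Government cost = €2106

Pre-subsidy: 1284/11 - (2/11)Q = 47 + Q gives Q* = 59 and P* = 106.
With the rebate, buyers effectively pay Pb = Ps − 26, where Ps is the price sellers receive.
On the curves, Pb = 1284/11 - (2/11)Q and Ps = 47 + Q; the wedge Ps − Pb = 26 gives 47 + Q − (1284/11 - (2/11)Q) = 26, so Q' = 81.
Then Pb = 1284/11 − (2/11)·81 = 102 and Ps = 47 + 1·81 = 128.
Government outlay = subsidy × quantity = 26 × 81 = 2106.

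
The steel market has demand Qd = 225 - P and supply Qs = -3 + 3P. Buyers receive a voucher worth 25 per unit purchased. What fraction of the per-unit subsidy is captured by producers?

Pre-subsidy: 225 - P = -3 + 3P gives P* = 57, Q* = 168.
With the rebate, buyers effectively pay Pb = Ps − 25, where Ps is the price sellers receive.
Demand in terms of Ps becomes Qd = 225 − 1(Ps − 25) = 250 - Ps. Setting this equal to supply: 250 - Ps = -3 + 3Ps, so Ps = 63.25.
Buyers pay Pb = 63.25 − 25 = 38.25; Q' = -3 + 3·63.25 = 186.75.
Buyers' price falls by P* − Pb = 57 − 38.25 = 18.75; sellers' price rises by Ps − P* = 63.25 − 57 = 6.25.
So producers capture 6.25/25 = 0.25 of each unit of subsidy.

Producer share = 0.25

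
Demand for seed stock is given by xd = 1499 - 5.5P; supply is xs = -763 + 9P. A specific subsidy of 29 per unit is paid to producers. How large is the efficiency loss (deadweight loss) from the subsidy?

Pre-subsidy: 1499 - 5.5P = -763 + 9P gives P* = 156, x* = 641.
With the subsidy, sellers receive Ps = Pb + 29 for each unit, where Pb is the price buyers pay.
Supply in terms of Pb becomes xs = -763 + 9(Pb + 29) = -502 + 9Pb. Setting this equal to demand: 1499 - 5.5Pb = -502 + 9Pb, so Pb = 138.
Sellers receive Ps = 138 + 29 = 167; x' = 1499 − 5.5·138 = 740.
The subsidy expands output by 740 − 641 = 99 past the efficient level; on those units the gap between marginal cost and willingness to pay runs from 0 up to 29.
DWL = ½ × 29 × 99 = 1435.5.

Deadweight loss = 1435.5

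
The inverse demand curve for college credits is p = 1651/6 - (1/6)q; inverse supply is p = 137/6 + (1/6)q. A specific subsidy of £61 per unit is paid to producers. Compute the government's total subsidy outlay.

Government cost = £57340

Pre-subsidy: 1651/6 - (1/6)q = 137/6 + (1/6)q gives q* = 757 and p* = 149.
With the subsidy, sellers receive ps = pb + 61 for each unit, where pb is the price buyers pay.
On the curves, pb = 1651/6 - (1/6)q and ps = 137/6 + (1/6)q; the wedge ps − pb = 61 gives 137/6 + (1/6)q − (1651/6 - (1/6)q) = 61, so q' = 940.
Then pb = 1651/6 − (1/6)·940 = 118.5 and ps = 137/6 + (1/6)·940 = 179.5.
Government outlay = subsidy × quantity = 61 × 940 = 57340.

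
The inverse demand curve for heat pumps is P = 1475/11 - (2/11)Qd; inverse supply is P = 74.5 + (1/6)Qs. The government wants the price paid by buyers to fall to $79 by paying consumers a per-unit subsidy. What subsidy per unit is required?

Required subsidy s = $46 per unit

At a buyer price of 79, quantity demanded is 737.5 − 5.5·79 = 303.
Sellers supply 303 only when they receive Ps = 74.5 + (1/6)·303 = 125.
s = Ps − Pb = 125 − 79 = 46.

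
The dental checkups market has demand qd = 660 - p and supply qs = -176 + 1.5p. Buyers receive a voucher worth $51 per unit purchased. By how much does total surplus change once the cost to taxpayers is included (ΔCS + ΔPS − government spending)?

Pre-subsidy: 660 - p = -176 + 1.5p gives p* = 334.4, q* = 325.6.
With the rebate, buyers effectively pay pb = ps − 51, where ps is the price sellers receive.
Demand in terms of ps becomes qd = 660 − 1(ps − 51) = 711 - ps. Setting this equal to supply: 711 - ps = -176 + 1.5ps, so ps = 354.8.
Buyers pay pb = 354.8 − 51 = 303.8; q' = -176 + 1.5·354.8 = 356.2.
ΔCS = ½(325.6 + 356.2)(334.4 − 303.8) = 10431.54; ΔPS = ½(325.6 + 356.2)(354.8 − 334.4) = 6954.36.
Government spending = 51 × 356.2 = 18166.2.
Net change = 10431.54 + 6954.36 − 18166.2 = -780.3. The loss equals the DWL triangle ½·51·30.6.

Net change in total surplus = -$780.3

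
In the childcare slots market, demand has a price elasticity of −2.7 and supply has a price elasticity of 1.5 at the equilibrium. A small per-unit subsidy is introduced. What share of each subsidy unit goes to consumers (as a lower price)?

For a small subsidy around the equilibrium, the benefit split depends on the relative slopes, which at a point are proportional to the elasticities.
Buyer share = εs/(εs + |εd|) = 1.5/(1.5 + 2.7) = 5/14; seller share = |εd|/(εs + |εd|) = 9/14.

Consumer share = 5/14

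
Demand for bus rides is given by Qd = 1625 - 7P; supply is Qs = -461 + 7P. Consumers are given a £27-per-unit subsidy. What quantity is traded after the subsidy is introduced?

Q' = 676.5

Pre-subsidy: 1625 - 7P = -461 + 7P gives P* = 149, Q* = 582.
With the rebate, buyers effectively pay Pb = Ps − 27, where Ps is the price sellers receive.
Demand in terms of Ps becomes Qd = 1625 − 7(Ps − 27) = 1814 - 7Ps. Setting this equal to supply: 1814 - 7Ps = -461 + 7Ps, so Ps = 162.5.
Buyers pay Pb = 162.5 − 27 = 135.5; Q' = -461 + 7·162.5 = 676.5.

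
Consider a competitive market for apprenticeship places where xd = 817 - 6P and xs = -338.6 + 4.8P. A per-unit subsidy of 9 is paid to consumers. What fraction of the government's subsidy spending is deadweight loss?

DWL / government spending = 12/199

Pre-subsidy: 817 - 6P = -338.6 + 4.8P gives P* = 107, x* = 175.
With the rebate, buyers effectively pay Pb = Ps − 9, where Ps is the price sellers receive.
Demand in terms of Ps becomes xd = 817 − 6(Ps − 9) = 871 - 6Ps. Setting this equal to supply: 871 - 6Ps = -338.6 + 4.8Ps, so Ps = 112.
Buyers pay Pb = 112 − 9 = 103; x' = -338.6 + 4.8·112 = 199.
ΔCS = ½(175 + 199)(107 − 103) = 748; ΔPS = ½(175 + 199)(112 − 107) = 935.
Government spending = 9 × 199 = 1791.
DWL = ½ × 9 × (199 − 175) = 108; fraction = 108 / 1791 = 12/199.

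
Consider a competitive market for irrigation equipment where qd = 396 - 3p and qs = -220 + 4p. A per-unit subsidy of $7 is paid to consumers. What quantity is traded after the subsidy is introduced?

q' = 144

Pre-subsidy: 396 - 3p = -220 + 4p gives p* = 88, q* = 132.
With the rebate, buyers effectively pay pb = ps − 7, where ps is the price sellers receive.
Demand in terms of ps becomes qd = 396 − 3(ps − 7) = 417 - 3ps. Setting this equal to supply: 417 - 3ps = -220 + 4ps, so ps = 91.
Buyers pay pb = 91 − 7 = 84; q' = -220 + 4·91 = 144.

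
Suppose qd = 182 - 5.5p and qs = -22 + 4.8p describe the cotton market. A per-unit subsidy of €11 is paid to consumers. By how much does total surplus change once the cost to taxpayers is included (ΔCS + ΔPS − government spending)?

Pre-subsidy: 182 - 5.5p = -22 + 4.8p gives p* = 2040/103, q* = 7526/103.
With the rebate, buyers effectively pay pb = ps − 11, where ps is the price sellers receive.
Demand in terms of ps becomes qd = 182 − 5.5(ps − 11) = 242.5 - 5.5ps. Setting this equal to supply: 242.5 - 5.5ps = -22 + 4.8ps, so ps = 2645/103.
Buyers pay pb = 2645/103 − 11 = 1512/103; q' = -22 + 4.8·(2645/103) = 10430/103.
ΔCS = ½(7526/103 + 10430/103)(2040/103 − 1512/103) = 4740384/10609; ΔPS = ½(7526/103 + 10430/103)(2645/103 − 2040/103) = 5431690/10609.
Government spending = 11 × 10430/103 = 114730/103.
Net change = 4740384/10609 + 5431690/10609 − 114730/103 = -15972/103. The loss equals the DWL triangle ½·11·2904/103.

Net change in total surplus = -15972/103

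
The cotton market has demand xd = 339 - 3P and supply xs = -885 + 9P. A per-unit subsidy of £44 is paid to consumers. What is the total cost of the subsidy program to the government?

Government cost = £5808

Pre-subsidy: 339 - 3P = -885 + 9P gives P* = 102, x* = 33.
With the rebate, buyers effectively pay Pb = Ps − 44, where Ps is the price sellers receive.
Demand in terms of Ps becomes xd = 339 − 3(Ps − 44) = 471 - 3Ps. Setting this equal to supply: 471 - 3Ps = -885 + 9Ps, so Ps = 113.
Buyers pay Pb = 113 − 44 = 69; x' = -885 + 9·113 = 132.
Government outlay = subsidy × quantity = 44 × 132 = 5808.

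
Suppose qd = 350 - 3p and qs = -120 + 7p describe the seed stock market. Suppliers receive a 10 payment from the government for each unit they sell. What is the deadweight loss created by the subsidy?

Deadweight loss = 105

Pre-subsidy: 350 - 3p = -120 + 7p gives p* = 47, q* = 209.
With the subsidy, sellers receive ps = pb + 10 for each unit, where pb is the price buyers pay.
Supply in terms of pb becomes qs = -120 + 7(pb + 10) = -50 + 7pb. Setting this equal to demand: 350 - 3pb = -50 + 7pb, so pb = 40.
Sellers receive ps = 40 + 10 = 50; q' = 350 − 3·40 = 230.
The subsidy expands output by 230 − 209 = 21 past the efficient level; on those units the gap between marginal cost and willingness to pay runs from 0 up to 10.
DWL = ½ × 10 × 21 = 105.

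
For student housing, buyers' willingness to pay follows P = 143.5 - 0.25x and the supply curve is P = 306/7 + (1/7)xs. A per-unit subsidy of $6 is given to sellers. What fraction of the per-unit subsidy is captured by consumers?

Consumer share = 7/11

Pre-subsidy: 143.5 - 0.25x = 306/7 + (1/7)x gives x* = 254 and P* = 80.
With the subsidy, sellers receive Ps = Pb + 6 for each unit, where Pb is the price buyers pay.
On the curves, Pb = 143.5 - 0.25x and Ps = 306/7 + (1/7)x; the wedge Ps − Pb = 6 gives 306/7 + (1/7)x − (143.5 - 0.25x) = 6, so x' = 2962/11.
Then Pb = 143.5 − 0.25·(2962/11) = 838/11 and Ps = 306/7 + (1/7)·(2962/11) = 904/11.
Buyers' price falls by P* − Pb = 80 − 838/11 = 42/11; sellers' price rises by Ps − P* = 904/11 − 80 = 24/11.
So consumers capture (42/11)/6 = 7/11 of each unit of subsidy.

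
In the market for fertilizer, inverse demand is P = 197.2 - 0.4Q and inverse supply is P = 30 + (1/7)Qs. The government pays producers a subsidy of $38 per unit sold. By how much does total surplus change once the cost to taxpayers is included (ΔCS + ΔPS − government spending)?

Pre-subsidy: 197.2 - 0.4Q = 30 + (1/7)Q gives Q* = 308 and P* = 74.
With the subsidy, sellers receive Ps = Pb + 38 for each unit, where Pb is the price buyers pay.
On the curves, Pb = 197.2 - 0.4Q and Ps = 30 + (1/7)Q; the wedge Ps − Pb = 38 gives 30 + (1/7)Q − (197.2 - 0.4Q) = 38, so Q' = 378.
Then Pb = 197.2 − 0.4·378 = 46 and Ps = 30 + (1/7)·378 = 84.
ΔCS = ½(308 + 378)(74 − 46) = 9604; ΔPS = ½(308 + 378)(84 − 74) = 3430.
Government spending = 38 × 378 = 14364.
Net change = 9604 + 3430 − 14364 = -1330. The loss equals the DWL triangle ½·38·70.

Net change in total surplus = -$1330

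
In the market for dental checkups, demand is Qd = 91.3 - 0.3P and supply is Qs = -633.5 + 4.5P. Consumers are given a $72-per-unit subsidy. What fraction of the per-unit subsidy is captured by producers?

Producer share = 0.0625

Pre-subsidy: 91.3 - 0.3P = -633.5 + 4.5P gives P* = 151, Q* = 46.
With the rebate, buyers effectively pay Pb = Ps − 72, where Ps is the price sellers receive.
Demand in terms of Ps becomes Qd = 91.3 − 0.3(Ps − 72) = 112.9 - 0.3Ps. Setting this equal to supply: 112.9 - 0.3Ps = -633.5 + 4.5Ps, so Ps = 155.5.
Buyers pay Pb = 155.5 − 72 = 83.5; Q' = -633.5 + 4.5·155.5 = 66.25.
Buyers' price falls by P* − Pb = 151 − 83.5 = 67.5; sellers' price rises by Ps − P* = 155.5 − 151 = 4.5.
So producers capture 4.5/72 = 0.0625 of each unit of subsidy.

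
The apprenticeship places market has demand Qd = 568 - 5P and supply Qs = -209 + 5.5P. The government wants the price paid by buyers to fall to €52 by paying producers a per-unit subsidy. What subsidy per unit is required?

Required subsidy s = €42 per unit

At a buyer price of 52, quantity demanded is 568 − 5·52 = 308.
Sellers supply 308 only when they receive Ps with -209 + 5.5·Ps = 308, i.e. Ps = 94.
s = Ps − Pb = 94 − 52 = 42.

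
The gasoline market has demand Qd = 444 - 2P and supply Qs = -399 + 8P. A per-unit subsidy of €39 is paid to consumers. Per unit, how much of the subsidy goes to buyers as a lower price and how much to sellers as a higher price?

Buyers gain €31.2 per unit; sellers gain €7.8 per unit

Pre-subsidy: 444 - 2P = -399 + 8P gives P* = 84.3, Q* = 275.4.
With the rebate, buyers effectively pay Pb = Ps − 39, where Ps is the price sellers receive.
Demand in terms of Ps becomes Qd = 444 − 2(Ps − 39) = 522 - 2Ps. Setting this equal to supply: 522 - 2Ps = -399 + 8Ps, so Ps = 92.1.
Buyers pay Pb = 92.1 − 39 = 53.1; Q' = -399 + 8·92.1 = 337.8.
Buyers' price falls by P* − Pb = 84.3 − 53.1 = 31.2; sellers' price rises by Ps − P* = 92.1 − 84.3 = 7.8.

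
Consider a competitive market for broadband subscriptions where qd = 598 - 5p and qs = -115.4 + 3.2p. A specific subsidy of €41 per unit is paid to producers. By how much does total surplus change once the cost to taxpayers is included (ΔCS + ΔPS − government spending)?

Pre-subsidy: 598 - 5p = -115.4 + 3.2p gives p* = 87, q* = 163.
With the subsidy, sellers receive ps = pb + 41 for each unit, where pb is the price buyers pay.
Supply in terms of pb becomes qs = -115.4 + 3.2(pb + 41) = 15.8 + 3.2pb. Setting this equal to demand: 598 - 5pb = 15.8 + 3.2pb, so pb = 71.
Sellers receive ps = 71 + 41 = 112; q' = 598 − 5·71 = 243.
ΔCS = ½(163 + 243)(87 − 71) = 3248; ΔPS = ½(163 + 243)(112 − 87) = 5075.
Government spending = 41 × 243 = 9963.
Net change = 3248 + 5075 − 9963 = -1640. The loss equals the DWL triangle ½·41·80.

Net change in total surplus = -€1640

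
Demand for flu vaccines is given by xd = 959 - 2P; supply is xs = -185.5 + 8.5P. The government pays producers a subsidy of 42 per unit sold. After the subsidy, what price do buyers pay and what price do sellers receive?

Buyers pay 75; sellers receive 117

Pre-subsidy: 959 - 2P = -185.5 + 8.5P gives P* = 109, x* = 741.
With the subsidy, sellers receive Ps = Pb + 42 for each unit, where Pb is the price buyers pay.
Supply in terms of Pb becomes xs = -185.5 + 8.5(Pb + 42) = 171.5 + 8.5Pb. Setting this equal to demand: 959 - 2Pb = 171.5 + 8.5Pb, so Pb = 75.
Sellers receive Ps = 75 + 42 = 117; x' = 959 − 2·75 = 809.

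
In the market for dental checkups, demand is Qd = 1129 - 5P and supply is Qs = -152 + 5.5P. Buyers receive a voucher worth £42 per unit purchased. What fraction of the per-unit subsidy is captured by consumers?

Pre-subsidy: 1129 - 5P = -152 + 5.5P gives P* = 122, Q* = 519.
With the rebate, buyers effectively pay Pb = Ps − 42, where Ps is the price sellers receive.
Demand in terms of Ps becomes Qd = 1129 − 5(Ps − 42) = 1339 - 5Ps. Setting this equal to supply: 1339 - 5Ps = -152 + 5.5Ps, so Ps = 142.
Buyers pay Pb = 142 − 42 = 100; Q' = -152 + 5.5·142 = 629.
Buyers' price falls by P* − Pb = 122 − 100 = 22; sellers' price rises by Ps − P* = 142 − 122 = 20.
So consumers capture 22/42 = 11/21 of each unit of subsidy.

Consumer share = 11/21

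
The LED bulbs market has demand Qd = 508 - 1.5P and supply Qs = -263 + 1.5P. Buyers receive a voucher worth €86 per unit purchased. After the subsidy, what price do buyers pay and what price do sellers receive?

Pre-subsidy: 508 - 1.5P = -263 + 1.5P gives P* = 257, Q* = 122.5.
With the rebate, buyers effectively pay Pb = Ps − 86, where Ps is the price sellers receive.
Demand in terms of Ps becomes Qd = 508 − 1.5(Ps − 86) = 637 - 1.5Ps. Setting this equal to supply: 637 - 1.5Ps = -263 + 1.5Ps, so Ps = 300.
Buyers pay Pb = 300 − 86 = 214; Q' = -263 + 1.5·300 = 187.

Buyers pay €214; sellers receive €300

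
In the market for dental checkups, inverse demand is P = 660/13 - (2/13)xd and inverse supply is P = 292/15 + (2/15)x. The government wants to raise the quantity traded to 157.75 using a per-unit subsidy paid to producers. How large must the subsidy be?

Required subsidy s = 14 per unit

At x = 157.75, from the demand curve buyers pay Pb = 660/13 − (2/13)·157.75 = 26.5; from the supply curve sellers need Ps = 292/15 + (2/15)·157.75 = 40.5.
The subsidy must fill the gap: s = Ps − Pb = 40.5 − 26.5 = 14.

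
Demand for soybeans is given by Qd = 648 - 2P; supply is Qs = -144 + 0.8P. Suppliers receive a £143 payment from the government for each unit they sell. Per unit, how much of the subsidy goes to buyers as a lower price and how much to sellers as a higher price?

Buyers gain 286/7 per unit; sellers gain 715/7 per unit

Pre-subsidy: 648 - 2P = -144 + 0.8P gives P* = 1980/7, Q* = 576/7.
With the subsidy, sellers receive Ps = Pb + 143 for each unit, where Pb is the price buyers pay.
Supply in terms of Pb becomes Qs = -144 + 0.8(Pb + 143) = -29.6 + 0.8Pb. Setting this equal to demand: 648 - 2Pb = -29.6 + 0.8Pb, so Pb = 242.
Sellers receive Ps = 242 + 143 = 385; Q' = 648 − 2·242 = 164.
Buyers' price falls by P* − Pb = 1980/7 − 242 = 286/7; sellers' price rises by Ps − P* = 385 − 1980/7 = 715/7.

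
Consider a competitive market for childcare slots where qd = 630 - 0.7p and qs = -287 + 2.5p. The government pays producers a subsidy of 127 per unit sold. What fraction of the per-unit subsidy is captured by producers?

Pre-subsidy: 630 - 0.7p = -287 + 2.5p gives p* = 286.5625, q* = 429.40625.
With the subsidy, sellers receive ps = pb + 127 for each unit, where pb is the price buyers pay.
Supply in terms of pb becomes qs = -287 + 2.5(pb + 127) = 30.5 + 2.5pb. Setting this equal to demand: 630 - 0.7pb = 30.5 + 2.5pb, so pb = 187.34375.
Sellers receive ps = 187.34375 + 127 = 314.34375; q' = 630 − 0.7·187.34375 = 498.859375.
Buyers' price falls by p* − pb = 286.5625 − 187.34375 = 99.21875; sellers' price rises by ps − p* = 314.34375 − 286.5625 = 27.78125.
So producers capture 27.78125/127 = 0.21875 of each unit of subsidy.

Producer share = 0.21875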